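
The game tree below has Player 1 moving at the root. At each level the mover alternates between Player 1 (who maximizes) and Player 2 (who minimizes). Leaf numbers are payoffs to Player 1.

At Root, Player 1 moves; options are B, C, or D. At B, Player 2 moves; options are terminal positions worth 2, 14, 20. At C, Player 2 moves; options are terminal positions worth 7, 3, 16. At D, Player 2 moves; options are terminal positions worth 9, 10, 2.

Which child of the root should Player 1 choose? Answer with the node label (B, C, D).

B (Player 2): min(2, 14, 20) = 2
C (Player 2): min(7, 3, 16) = 3
D (Player 2): min(9, 10, 2) = 2
Root (Player 1): max(2, 3, 2) = 3
Player 1 picks the child with the highest value: C (value 3).

C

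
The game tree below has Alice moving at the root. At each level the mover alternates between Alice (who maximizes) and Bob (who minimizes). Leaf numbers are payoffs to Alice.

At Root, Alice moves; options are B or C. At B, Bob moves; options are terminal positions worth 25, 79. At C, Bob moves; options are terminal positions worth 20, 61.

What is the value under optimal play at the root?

25

B (Bob): min(25, 79) = 25
C (Bob): min(20, 61) = 20
Root (Alice): max(25, 20) = 25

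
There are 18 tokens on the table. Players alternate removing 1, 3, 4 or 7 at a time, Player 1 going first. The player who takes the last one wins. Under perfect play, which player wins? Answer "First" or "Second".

i:   0  1  2  3  4  5  6  7  8  9 10 11 12 13 14 15 16 17 18
     L  W  L  W  W  W  W  W  L  W  L  W  W  W  W  W  L  W  L
Position 18 is L, so the second player wins.

Second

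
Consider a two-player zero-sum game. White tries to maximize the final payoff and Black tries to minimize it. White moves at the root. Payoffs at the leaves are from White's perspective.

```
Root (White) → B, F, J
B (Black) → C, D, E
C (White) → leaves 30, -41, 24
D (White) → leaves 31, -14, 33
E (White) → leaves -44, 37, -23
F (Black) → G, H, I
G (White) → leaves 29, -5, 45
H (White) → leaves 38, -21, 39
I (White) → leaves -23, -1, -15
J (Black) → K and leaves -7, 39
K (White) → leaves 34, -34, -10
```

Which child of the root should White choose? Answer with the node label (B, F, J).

B

C (White): max(30, -41, 24) = 30
D (White): max(31, -14, 33) = 33
E (White): max(-44, 37, -23) = 37
B (Black): min(30, 33, 37) = 30
G (White): max(29, -5, 45) = 45
H (White): max(38, -21, 39) = 39
I (White): max(-23, -1, -15) = -1
F (Black): min(45, 39, -1) = -1
K (White): max(34, -34, -10) = 34
J (Black): min(34, -7, 39) = -7
Root (White): max(30, -1, -7) = 30
White picks the child with the highest value: B (value 30).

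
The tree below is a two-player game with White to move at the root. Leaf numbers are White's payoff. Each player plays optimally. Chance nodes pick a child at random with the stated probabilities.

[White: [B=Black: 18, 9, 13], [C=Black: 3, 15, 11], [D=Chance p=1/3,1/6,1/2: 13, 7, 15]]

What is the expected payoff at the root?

B (Black): min(18, 9, 13) = 9
C (Black): min(3, 15, 11) = 3
D (Chance): 1/3·13 + 1/6·7 + 1/2·15 = 13
Root (White): max(9, 3, 13) = 13

13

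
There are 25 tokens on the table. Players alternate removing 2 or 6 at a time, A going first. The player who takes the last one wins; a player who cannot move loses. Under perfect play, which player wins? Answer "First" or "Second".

Compute winning (W) and losing (L) positions by backward induction:
i:   0  1  2  3  4  5  6  7  8  9 10 11 12 13 14 15 16 17 18 19 20 21 22 23 24 25
     L  L  W  W  L  L  W  W  L  L  W  W  L  L  W  W  L  L  W  W  L  L  W  W  L  L
Position 25 is L, so the second player wins.

Second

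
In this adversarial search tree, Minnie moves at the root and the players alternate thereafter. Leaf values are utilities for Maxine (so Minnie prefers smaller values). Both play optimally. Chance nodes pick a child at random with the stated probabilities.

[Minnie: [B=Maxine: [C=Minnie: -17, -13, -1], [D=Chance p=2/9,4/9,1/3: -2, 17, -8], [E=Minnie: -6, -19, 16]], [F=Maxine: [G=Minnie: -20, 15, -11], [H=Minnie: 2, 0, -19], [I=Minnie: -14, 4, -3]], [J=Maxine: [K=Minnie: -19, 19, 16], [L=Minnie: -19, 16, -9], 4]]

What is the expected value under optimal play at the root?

C (Minnie): min(-17, -13, -1) = -17
D (Chance): 2/9·-2 + 4/9·17 + 1/3·-8 = 4.44
E (Minnie): min(-6, -19, 16) = -19
B (Maxine): max(-17, 4.44, -19) = 4.44
G (Minnie): min(-20, 15, -11) = -20
H (Minnie): min(2, 0, -19) = -19
I (Minnie): min(-14, 4, -3) = -14
F (Maxine): max(-20, -19, -14) = -14
K (Minnie): min(-19, 19, 16) = -19
L (Minnie): min(-19, 16, -9) = -19
J (Maxine): max(-19, -19, 4) = 4
Root (Minnie): min(4.44, -14, 4) = -14

-14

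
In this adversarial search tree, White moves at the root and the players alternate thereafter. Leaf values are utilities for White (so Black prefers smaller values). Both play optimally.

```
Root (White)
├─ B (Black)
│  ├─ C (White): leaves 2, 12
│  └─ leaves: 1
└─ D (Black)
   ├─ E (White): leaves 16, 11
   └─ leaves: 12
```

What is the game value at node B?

1

C: max(2, 12) = 12
B: min(12, 1) = 1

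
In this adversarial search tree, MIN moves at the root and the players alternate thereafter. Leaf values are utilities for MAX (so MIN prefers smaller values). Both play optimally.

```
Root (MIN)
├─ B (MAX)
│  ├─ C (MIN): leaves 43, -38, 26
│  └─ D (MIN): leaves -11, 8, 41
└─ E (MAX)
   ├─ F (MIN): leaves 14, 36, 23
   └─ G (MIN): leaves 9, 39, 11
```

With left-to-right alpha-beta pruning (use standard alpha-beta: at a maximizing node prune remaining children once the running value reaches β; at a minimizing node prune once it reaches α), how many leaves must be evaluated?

C [α=-∞,β=+∞]: v=-38
D [α=-38,β=+∞]: v=-11
B [α=-∞,β=+∞]: v=-11
F [α=-∞,β=-11]: v=14
E [α=-∞,β=-11]: v=14 after child 1 ≥ β → β-cutoff, skip 1
Root [α=-∞,β=+∞]: v=-11
Leaves evaluated: 9 of 12.

9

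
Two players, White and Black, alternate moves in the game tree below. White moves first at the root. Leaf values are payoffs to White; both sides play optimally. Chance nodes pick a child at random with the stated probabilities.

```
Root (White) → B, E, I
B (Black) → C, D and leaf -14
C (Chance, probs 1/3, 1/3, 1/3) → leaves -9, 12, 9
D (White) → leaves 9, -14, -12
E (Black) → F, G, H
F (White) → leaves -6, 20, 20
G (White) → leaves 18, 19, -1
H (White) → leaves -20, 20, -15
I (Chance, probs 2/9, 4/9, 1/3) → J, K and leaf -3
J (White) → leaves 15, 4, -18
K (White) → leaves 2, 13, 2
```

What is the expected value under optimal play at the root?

C (Chance): 1/3·-9 + 1/3·12 + 1/3·9 = 4
D (White): max(9, -14, -12) = 9
B (Black): min(4, 9, -14) = -14
F (White): max(-6, 20, 20) = 20
G (White): max(18, 19, -1) = 19
H (White): max(-20, 20, -15) = 20
E (Black): min(20, 19, 20) = 19
J (White): max(15, 4, -18) = 15
K (White): max(2, 13, 2) = 13
I (Chance): 2/9·15 + 4/9·13 + 1/3·-3 = 8.11
Root (White): max(-14, 19, 8.11) = 19

19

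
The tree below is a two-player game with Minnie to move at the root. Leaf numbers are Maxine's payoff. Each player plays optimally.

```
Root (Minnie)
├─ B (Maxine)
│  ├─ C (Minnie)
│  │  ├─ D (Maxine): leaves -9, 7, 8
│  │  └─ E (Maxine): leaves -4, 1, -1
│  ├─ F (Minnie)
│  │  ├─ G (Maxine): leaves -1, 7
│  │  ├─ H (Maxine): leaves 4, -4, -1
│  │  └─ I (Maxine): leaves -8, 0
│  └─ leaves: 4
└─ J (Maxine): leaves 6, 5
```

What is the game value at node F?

0

G: max(-1, 7) = 7
H: max(4, -4, -1) = 4
I: max(-8, 0) = 0
F: min(7, 4, 0) = 0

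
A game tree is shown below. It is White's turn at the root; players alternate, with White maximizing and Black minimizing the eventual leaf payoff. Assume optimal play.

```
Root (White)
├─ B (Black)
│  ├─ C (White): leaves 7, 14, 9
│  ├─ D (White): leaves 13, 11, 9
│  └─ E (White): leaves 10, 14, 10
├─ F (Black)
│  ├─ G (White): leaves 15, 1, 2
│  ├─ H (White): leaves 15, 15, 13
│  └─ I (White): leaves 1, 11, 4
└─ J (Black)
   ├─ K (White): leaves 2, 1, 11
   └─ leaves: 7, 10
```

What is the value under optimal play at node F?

G: max(15, 1, 2) = 15
H: max(15, 15, 13) = 15
I: max(1, 11, 4) = 11
F: min(15, 15, 11) = 11

11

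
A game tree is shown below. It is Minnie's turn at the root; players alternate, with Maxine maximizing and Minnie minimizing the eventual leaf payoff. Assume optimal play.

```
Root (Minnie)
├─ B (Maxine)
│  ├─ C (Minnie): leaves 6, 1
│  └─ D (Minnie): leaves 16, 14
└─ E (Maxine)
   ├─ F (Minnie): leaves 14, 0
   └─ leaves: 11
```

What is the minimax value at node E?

F: min(14, 0) = 0
E: max(0, 11) = 11

11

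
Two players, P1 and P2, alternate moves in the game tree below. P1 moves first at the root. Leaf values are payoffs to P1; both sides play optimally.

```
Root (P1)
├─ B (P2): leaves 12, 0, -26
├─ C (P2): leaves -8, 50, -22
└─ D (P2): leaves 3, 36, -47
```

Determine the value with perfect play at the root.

-22

B (P2): min(12, 0, -26) = -26
C (P2): min(-8, 50, -22) = -22
D (P2): min(3, 36, -47) = -47
Root (P1): max(-26, -22, -47) = -22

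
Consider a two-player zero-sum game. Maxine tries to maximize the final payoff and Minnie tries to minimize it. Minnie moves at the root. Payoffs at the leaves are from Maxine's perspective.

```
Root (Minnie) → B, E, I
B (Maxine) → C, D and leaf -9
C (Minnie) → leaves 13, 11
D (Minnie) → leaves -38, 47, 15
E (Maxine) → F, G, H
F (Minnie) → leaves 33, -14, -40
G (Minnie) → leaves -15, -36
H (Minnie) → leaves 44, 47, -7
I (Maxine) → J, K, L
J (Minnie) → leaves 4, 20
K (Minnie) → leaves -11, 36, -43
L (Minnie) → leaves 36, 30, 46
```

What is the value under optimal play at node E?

-7

F: min(33, -14, -40) = -40
G: min(-15, -36) = -36
H: min(44, 47, -7) = -7
E: max(-40, -36, -7) = -7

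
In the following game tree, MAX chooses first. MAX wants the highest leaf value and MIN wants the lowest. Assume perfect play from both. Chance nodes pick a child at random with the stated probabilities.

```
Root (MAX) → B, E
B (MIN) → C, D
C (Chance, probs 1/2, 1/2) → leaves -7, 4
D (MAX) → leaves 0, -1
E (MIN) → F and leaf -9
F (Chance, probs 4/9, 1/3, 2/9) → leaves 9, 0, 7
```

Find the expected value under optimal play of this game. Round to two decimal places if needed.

-1.5

C (Chance): 1/2·-7 + 1/2·4 = -1.5
D (MAX): max(0, -1) = 0
B (MIN): min(-1.5, 0) = -1.5
F (Chance): 4/9·9 + 1/3·0 + 2/9·7 = 5.56
E (MIN): min(5.56, -9) = -9
Root (MAX): max(-1.5, -9) = -1.5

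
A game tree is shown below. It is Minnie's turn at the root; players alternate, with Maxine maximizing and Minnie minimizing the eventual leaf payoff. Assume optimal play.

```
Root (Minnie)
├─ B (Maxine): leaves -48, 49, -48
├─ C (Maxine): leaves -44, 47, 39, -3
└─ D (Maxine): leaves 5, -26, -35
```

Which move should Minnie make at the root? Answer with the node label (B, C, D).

D

B (Maxine): max(-48, 49, -48) = 49
C (Maxine): max(-44, 47, 39, -3) = 47
D (Maxine): max(5, -26, -35) = 5
Root (Minnie): min(49, 47, 5) = 5
Minnie picks the child with the lowest value: D (value 5).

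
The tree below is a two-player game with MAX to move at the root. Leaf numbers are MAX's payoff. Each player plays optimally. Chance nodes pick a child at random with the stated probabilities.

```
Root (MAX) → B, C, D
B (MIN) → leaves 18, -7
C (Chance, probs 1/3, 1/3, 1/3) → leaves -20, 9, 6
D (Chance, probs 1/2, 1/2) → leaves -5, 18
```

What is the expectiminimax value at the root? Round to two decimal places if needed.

6.5

B (MIN): min(18, -7) = -7
C (Chance): 1/3·-20 + 1/3·9 + 1/3·6 = -1.67
D (Chance): 1/2·-5 + 1/2·18 = 6.5
Root (MAX): max(-7, -1.67, 6.5) = 6.5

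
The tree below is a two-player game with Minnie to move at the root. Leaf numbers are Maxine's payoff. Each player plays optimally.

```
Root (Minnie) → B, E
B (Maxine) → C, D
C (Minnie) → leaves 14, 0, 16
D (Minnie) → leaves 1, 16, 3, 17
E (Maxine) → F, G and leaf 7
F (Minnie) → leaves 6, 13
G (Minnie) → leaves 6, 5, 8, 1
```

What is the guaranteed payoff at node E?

F: min(6, 13) = 6
G: min(6, 5, 8, 1) = 1
E: max(6, 1, 7) = 7

7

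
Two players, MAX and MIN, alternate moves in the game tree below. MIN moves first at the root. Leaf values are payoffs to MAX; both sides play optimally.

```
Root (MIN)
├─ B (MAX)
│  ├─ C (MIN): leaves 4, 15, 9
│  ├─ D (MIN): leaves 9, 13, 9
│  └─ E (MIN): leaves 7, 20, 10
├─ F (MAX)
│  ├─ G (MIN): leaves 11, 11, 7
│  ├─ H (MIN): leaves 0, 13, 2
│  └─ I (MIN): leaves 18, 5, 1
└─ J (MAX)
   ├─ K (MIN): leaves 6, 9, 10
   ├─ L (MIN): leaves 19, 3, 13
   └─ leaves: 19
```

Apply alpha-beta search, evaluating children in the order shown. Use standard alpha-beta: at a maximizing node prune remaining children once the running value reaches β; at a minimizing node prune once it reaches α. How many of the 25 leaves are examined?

C [α=-∞,β=+∞]: v=4
D [α=4,β=+∞]: v=9
E [α=9,β=+∞]: v=7 after child 1 ≤ α → α-cutoff, skip 2
B [α=-∞,β=+∞]: v=9
G [α=-∞,β=9]: v=7
H [α=7,β=9]: v=0 after child 1 ≤ α → α-cutoff, skip 2
I [α=7,β=9]: v=5 after child 2 ≤ α → α-cutoff, skip 1
F [α=-∞,β=9]: v=7
K [α=-∞,β=7]: v=6
L [α=6,β=7]: v=3 after child 2 ≤ α → α-cutoff, skip 1
J [α=-∞,β=7]: v=19
Root [α=-∞,β=+∞]: v=7
Leaves evaluated: 19 of 25.

19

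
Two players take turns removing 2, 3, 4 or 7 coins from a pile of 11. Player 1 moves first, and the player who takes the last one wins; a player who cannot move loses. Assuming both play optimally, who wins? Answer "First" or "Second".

i:   0  1  2  3  4  5  6  7  8  9 10 11
     L  L  W  W  W  W  L  W  W  W  W  L
Position 11 is L, so the second player wins.

Second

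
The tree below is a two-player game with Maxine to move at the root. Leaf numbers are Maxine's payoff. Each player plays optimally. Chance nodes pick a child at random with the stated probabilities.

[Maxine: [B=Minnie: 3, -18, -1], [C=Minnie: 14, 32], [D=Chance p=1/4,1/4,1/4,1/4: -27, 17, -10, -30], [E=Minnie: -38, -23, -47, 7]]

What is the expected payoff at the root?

14

B (Minnie): min(3, -18, -1) = -18
C (Minnie): min(14, 32) = 14
D (Chance): 1/4·-27 + 1/4·17 + 1/4·-10 + 1/4·-30 = -12.5
E (Minnie): min(-38, -23, -47, 7) = -47
Root (Maxine): max(-18, 14, -12.5, -47) = 14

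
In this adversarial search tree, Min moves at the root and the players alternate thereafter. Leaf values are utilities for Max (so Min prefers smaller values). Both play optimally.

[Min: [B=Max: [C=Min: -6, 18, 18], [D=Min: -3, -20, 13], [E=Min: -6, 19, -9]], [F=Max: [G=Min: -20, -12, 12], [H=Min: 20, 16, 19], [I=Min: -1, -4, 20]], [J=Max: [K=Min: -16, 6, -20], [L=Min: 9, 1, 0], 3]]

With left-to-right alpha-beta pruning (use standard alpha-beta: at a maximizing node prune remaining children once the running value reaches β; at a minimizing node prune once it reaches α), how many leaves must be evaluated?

C [α=-∞,β=+∞]: v=-6
D [α=-6,β=+∞]: v=-20 after child 2 ≤ α → α-cutoff, skip 1
E [α=-6,β=+∞]: v=-6 after child 1 ≤ α → α-cutoff, skip 2
B [α=-∞,β=+∞]: v=-6
G [α=-∞,β=-6]: v=-20
H [α=-20,β=-6]: v=16
F [α=-∞,β=-6]: v=16 after child 2 ≥ β → β-cutoff, skip 1
K [α=-∞,β=-6]: v=-20
L [α=-20,β=-6]: v=0
J [α=-∞,β=-6]: v=0 after child 2 ≥ β → β-cutoff, skip 1
Root [α=-∞,β=+∞]: v=-6
Leaves evaluated: 18 of 25.

18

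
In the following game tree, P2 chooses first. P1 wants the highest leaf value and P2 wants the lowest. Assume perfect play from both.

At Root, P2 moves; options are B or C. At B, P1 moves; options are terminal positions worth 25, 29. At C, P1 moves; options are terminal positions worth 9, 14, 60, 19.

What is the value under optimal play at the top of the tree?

29

B (P1): max(25, 29) = 29
C (P1): max(9, 14, 60, 19) = 60
Root (P2): min(29, 60) = 29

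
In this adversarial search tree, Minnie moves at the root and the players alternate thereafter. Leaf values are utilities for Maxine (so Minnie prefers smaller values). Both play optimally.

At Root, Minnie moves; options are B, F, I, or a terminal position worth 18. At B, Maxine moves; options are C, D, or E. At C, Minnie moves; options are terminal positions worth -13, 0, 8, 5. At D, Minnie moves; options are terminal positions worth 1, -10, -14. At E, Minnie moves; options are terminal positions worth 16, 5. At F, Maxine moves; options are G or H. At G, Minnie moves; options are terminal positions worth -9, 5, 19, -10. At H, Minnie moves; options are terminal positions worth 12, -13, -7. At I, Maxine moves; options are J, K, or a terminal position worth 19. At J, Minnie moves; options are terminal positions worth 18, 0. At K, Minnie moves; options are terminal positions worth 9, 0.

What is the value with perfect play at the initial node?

-10

C (Minnie): min(-13, 0, 8, 5) = -13
D (Minnie): min(1, -10, -14) = -14
E (Minnie): min(16, 5) = 5
B (Maxine): max(-13, -14, 5) = 5
G (Minnie): min(-9, 5, 19, -10) = -10
H (Minnie): min(12, -13, -7) = -13
F (Maxine): max(-10, -13) = -10
J (Minnie): min(18, 0) = 0
K (Minnie): min(9, 0) = 0
I (Maxine): max(0, 0, 19) = 19
Root (Minnie): min(5, -10, 19, 18) = -10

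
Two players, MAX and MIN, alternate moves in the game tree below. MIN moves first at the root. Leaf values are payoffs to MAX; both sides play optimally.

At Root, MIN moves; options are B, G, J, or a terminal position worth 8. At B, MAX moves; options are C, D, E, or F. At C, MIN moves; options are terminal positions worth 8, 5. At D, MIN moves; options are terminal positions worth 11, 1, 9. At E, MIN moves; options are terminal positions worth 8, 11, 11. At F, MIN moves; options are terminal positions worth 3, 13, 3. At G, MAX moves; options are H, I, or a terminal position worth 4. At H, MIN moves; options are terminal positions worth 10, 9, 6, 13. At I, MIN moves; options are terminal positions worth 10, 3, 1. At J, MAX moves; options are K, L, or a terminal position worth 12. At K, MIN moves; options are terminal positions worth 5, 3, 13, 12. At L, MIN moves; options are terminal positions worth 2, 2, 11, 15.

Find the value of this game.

6

C (MIN): min(8, 5) = 5
D (MIN): min(11, 1, 9) = 1
E (MIN): min(8, 11, 11) = 8
F (MIN): min(3, 13, 3) = 3
B (MAX): max(5, 1, 8, 3) = 8
H (MIN): min(10, 9, 6, 13) = 6
I (MIN): min(10, 3, 1) = 1
G (MAX): max(6, 1, 4) = 6
K (MIN): min(5, 3, 13, 12) = 3
L (MIN): min(2, 2, 11, 15) = 2
J (MAX): max(3, 2, 12) = 12
Root (MIN): min(8, 6, 12, 8) = 6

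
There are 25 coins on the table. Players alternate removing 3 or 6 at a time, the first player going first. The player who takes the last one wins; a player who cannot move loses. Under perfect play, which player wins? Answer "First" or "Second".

W/L table (W = player to move can force a win):
i:   0  1  2  3  4  5  6  7  8  9 10 11 12 13 14 15 16 17 18 19 20 21 22 23 24 25
     L  L  L  W  W  W  W  W  W  L  L  L  W  W  W  W  W  W  L  L  L  W  W  W  W  W
Position 25 is W, so the first player wins.

First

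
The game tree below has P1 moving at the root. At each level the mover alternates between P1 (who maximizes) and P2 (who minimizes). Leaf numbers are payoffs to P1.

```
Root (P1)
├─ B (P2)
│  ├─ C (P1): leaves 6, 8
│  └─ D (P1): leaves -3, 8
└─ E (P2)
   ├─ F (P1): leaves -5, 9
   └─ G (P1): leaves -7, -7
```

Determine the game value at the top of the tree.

C (P1): max(6, 8) = 8
D (P1): max(-3, 8) = 8
B (P2): min(8, 8) = 8
F (P1): max(-5, 9) = 9
G (P1): max(-7, -7) = -7
E (P2): min(9, -7) = -7
Root (P1): max(8, -7) = 8

8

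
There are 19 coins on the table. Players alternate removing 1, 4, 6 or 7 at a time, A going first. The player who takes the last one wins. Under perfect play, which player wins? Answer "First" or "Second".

Mark each pile size as W (mover wins) or L (mover loses):
i:   0  1  2  3  4  5  6  7  8  9 10 11 12 13 14 15 16 17 18 19
     L  W  L  W  W  L  W  W  W  W  L  W  W  L  W  L  W  W  L  W
Position 19 is W, so the first player wins.

First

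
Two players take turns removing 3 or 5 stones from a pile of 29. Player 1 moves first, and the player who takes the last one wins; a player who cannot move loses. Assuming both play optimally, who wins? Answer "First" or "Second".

Mark each pile size as W (mover wins) or L (mover loses):
i:   0  1  2  3  4  5  6  7  8  9 10 11 12 13 14 15 16 17 18 19 20 21 22 23 24 25 26 27 28 29
     L  L  L  W  W  W  W  W  L  L  L  W  W  W  W  W  L  L  L  W  W  W  W  W  L  L  L  W  W  W
Position 29 is W, so the first player wins.

First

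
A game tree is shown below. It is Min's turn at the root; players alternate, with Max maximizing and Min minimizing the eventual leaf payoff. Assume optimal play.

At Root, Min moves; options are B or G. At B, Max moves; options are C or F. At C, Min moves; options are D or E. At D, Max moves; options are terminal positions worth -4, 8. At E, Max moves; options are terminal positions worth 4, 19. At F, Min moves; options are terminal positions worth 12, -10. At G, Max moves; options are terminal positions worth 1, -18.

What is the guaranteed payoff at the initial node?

1

D (Max): max(-4, 8) = 8
E (Max): max(4, 19) = 19
C (Min): min(8, 19) = 8
F (Min): min(12, -10) = -10
B (Max): max(8, -10) = 8
G (Max): max(1, -18) = 1
Root (Min): min(8, 1) = 1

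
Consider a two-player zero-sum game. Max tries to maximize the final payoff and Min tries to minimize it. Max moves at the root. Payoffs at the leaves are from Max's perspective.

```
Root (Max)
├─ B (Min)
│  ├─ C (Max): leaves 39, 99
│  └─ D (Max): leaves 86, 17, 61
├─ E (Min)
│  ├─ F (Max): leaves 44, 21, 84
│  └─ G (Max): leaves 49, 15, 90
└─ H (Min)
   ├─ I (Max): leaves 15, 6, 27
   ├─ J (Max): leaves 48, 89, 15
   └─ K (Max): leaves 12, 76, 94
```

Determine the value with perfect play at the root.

C (Max): max(39, 99) = 99
D (Max): max(86, 17, 61) = 86
B (Min): min(99, 86) = 86
F (Max): max(44, 21, 84) = 84
G (Max): max(49, 15, 90) = 90
E (Min): min(84, 90) = 84
I (Max): max(15, 6, 27) = 27
J (Max): max(48, 89, 15) = 89
K (Max): max(12, 76, 94) = 94
H (Min): min(27, 89, 94) = 27
Root (Max): max(86, 84, 27) = 86

86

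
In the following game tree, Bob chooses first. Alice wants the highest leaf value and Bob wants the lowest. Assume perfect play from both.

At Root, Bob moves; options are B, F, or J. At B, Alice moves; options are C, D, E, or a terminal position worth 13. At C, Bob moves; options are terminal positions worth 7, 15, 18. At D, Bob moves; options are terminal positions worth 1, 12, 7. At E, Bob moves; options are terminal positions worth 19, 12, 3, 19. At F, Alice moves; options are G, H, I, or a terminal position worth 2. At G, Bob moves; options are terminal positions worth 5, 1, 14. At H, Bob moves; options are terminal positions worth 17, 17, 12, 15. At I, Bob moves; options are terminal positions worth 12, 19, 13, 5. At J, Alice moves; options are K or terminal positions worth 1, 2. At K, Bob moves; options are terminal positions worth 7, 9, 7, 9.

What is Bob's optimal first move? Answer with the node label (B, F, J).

J

C (Bob): min(7, 15, 18) = 7
D (Bob): min(1, 12, 7) = 1
E (Bob): min(19, 12, 3, 19) = 3
B (Alice): max(7, 1, 3, 13) = 13
G (Bob): min(5, 1, 14) = 1
H (Bob): min(17, 17, 12, 15) = 12
I (Bob): min(12, 19, 13, 5) = 5
F (Alice): max(1, 12, 5, 2) = 12
K (Bob): min(7, 9, 7, 9) = 7
J (Alice): max(7, 1, 2) = 7
Root (Bob): min(13, 12, 7) = 7
Bob picks the child with the lowest value: J (value 7).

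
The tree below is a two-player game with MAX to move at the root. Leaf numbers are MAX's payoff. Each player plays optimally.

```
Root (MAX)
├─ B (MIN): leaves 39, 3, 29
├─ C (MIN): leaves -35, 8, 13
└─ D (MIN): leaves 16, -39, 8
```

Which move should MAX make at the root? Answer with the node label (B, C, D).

B

B (MIN): min(39, 3, 29) = 3
C (MIN): min(-35, 8, 13) = -35
D (MIN): min(16, -39, 8) = -39
Root (MAX): max(3, -35, -39) = 3
MAX picks the child with the highest value: B (value 3).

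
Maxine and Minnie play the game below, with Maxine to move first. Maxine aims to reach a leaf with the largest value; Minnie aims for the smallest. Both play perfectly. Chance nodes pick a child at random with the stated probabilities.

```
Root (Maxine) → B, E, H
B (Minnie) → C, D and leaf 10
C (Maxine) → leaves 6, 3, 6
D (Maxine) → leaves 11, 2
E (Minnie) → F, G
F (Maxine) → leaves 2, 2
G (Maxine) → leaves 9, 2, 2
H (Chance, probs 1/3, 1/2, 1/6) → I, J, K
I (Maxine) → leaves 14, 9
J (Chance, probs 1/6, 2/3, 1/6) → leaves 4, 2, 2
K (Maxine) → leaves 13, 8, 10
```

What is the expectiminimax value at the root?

8

C (Maxine): max(6, 3, 6) = 6
D (Maxine): max(11, 2) = 11
B (Minnie): min(6, 11, 10) = 6
F (Maxine): max(2, 2) = 2
G (Maxine): max(9, 2, 2) = 9
E (Minnie): min(2, 9) = 2
I (Maxine): max(14, 9) = 14
J (Chance): 1/6·4 + 2/3·2 + 1/6·2 = 2.33
K (Maxine): max(13, 8, 10) = 13
H (Chance): 1/3·14 + 1/2·2.33 + 1/6·13 = 8
Root (Maxine): max(6, 2, 8) = 8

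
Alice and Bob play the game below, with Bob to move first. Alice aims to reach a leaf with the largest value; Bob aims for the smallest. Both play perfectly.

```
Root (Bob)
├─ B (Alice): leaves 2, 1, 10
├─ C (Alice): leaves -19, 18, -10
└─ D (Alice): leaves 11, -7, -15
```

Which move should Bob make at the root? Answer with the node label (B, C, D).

B (Alice): max(2, 1, 10) = 10
C (Alice): max(-19, 18, -10) = 18
D (Alice): max(11, -7, -15) = 11
Root (Bob): min(10, 18, 11) = 10
Bob picks the child with the lowest value: B (value 10).

B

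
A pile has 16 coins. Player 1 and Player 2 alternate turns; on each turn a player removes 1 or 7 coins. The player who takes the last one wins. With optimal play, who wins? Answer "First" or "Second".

Second

Mark each pile size as W (mover wins) or L (mover loses):
i:   0  1  2  3  4  5  6  7  8  9 10 11 12 13 14 15 16
     L  W  L  W  L  W  L  W  L  W  L  W  L  W  L  W  L
Position 16 is L, so the second player wins.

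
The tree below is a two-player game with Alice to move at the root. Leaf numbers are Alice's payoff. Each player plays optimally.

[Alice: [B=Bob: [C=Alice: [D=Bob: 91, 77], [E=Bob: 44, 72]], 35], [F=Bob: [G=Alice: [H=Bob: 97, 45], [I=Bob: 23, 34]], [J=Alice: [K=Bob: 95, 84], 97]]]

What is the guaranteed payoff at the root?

D (Bob): min(91, 77) = 77
E (Bob): min(44, 72) = 44
C (Alice): max(77, 44) = 77
B (Bob): min(77, 35) = 35
H (Bob): min(97, 45) = 45
I (Bob): min(23, 34) = 23
G (Alice): max(45, 23) = 45
K (Bob): min(95, 84) = 84
J (Alice): max(84, 97) = 97
F (Bob): min(45, 97) = 45
Root (Alice): max(35, 45) = 45

45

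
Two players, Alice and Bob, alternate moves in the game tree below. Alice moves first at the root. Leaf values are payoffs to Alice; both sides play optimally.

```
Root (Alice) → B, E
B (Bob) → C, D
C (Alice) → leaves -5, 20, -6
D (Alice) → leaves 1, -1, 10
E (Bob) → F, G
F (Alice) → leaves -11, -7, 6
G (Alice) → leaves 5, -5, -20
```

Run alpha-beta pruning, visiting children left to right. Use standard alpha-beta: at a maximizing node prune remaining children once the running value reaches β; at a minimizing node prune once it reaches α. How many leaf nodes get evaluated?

9

C [α=-∞,β=+∞]: v=20
D [α=-∞,β=20]: v=10
B [α=-∞,β=+∞]: v=10
F [α=10,β=+∞]: v=6
E [α=10,β=+∞]: v=6 after child 1 ≤ α → α-cutoff, skip 1
Root [α=-∞,β=+∞]: v=10
Leaves evaluated: 9 of 12.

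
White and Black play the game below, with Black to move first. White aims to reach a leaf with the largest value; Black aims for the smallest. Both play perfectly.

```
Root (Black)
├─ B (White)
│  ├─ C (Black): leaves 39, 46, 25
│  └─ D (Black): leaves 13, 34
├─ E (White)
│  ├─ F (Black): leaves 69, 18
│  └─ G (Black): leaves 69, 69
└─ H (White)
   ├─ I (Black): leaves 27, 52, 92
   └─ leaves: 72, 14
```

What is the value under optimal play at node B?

C: min(39, 46, 25) = 25
D: min(13, 34) = 13
B: max(25, 13) = 25

25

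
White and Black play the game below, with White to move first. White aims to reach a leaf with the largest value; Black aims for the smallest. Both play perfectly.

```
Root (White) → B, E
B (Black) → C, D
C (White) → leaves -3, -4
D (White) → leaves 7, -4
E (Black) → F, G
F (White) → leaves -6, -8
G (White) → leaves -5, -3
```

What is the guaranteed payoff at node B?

C: max(-3, -4) = -3
D: max(7, -4) = 7
B: min(-3, 7) = -3

-3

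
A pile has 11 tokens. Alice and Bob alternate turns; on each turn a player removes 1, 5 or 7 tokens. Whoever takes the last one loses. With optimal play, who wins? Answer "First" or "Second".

Mark each pile size as W (mover wins) or L (mover loses):
i:   0  1  2  3  4  5  6  7  8  9 10 11
     W  L  W  L  W  L  W  L  W  L  W  L
Position 11 is L, so the second player wins.

Second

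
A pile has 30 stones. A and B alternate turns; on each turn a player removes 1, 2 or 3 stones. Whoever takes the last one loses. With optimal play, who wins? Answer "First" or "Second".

First

Mark each pile size as W (mover wins) or L (mover loses):
i:   0  1  2  3  4  5  6  7  8  9 10 11 12 13 14 15 16 17 18 19 20 21 22 23 24 25 26 27 28 29 30
     W  L  W  W  W  L  W  W  W  L  W  W  W  L  W  W  W  L  W  W  W  L  W  W  W  L  W  W  W  L  W
Position 30 is W, so the first player wins.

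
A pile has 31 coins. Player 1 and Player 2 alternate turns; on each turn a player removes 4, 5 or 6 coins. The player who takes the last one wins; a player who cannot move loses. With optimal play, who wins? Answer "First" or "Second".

Second

Compute winning (W) and losing (L) positions by backward induction:
i:   0  1  2  3  4  5  6  7  8  9 10 11 12 13 14 15 16 17 18 19 20 21 22 23 24 25 26 27 28 29 30 31
     L  L  L  L  W  W  W  W  W  W  L  L  L  L  W  W  W  W  W  W  L  L  L  L  W  W  W  W  W  W  L  L
Position 31 is L, so the second player wins.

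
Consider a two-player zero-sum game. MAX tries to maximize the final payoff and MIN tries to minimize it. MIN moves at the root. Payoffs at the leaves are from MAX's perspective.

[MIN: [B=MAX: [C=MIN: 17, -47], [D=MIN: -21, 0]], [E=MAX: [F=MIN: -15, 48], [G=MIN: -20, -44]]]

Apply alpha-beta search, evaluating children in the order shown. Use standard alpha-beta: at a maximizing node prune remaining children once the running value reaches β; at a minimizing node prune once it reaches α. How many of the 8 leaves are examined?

6

C [α=-∞,β=+∞]: v=-47
D [α=-47,β=+∞]: v=-21
B [α=-∞,β=+∞]: v=-21
F [α=-∞,β=-21]: v=-15
E [α=-∞,β=-21]: v=-15 after child 1 ≥ β → β-cutoff, skip 1
Root [α=-∞,β=+∞]: v=-21
Leaves evaluated: 6 of 8.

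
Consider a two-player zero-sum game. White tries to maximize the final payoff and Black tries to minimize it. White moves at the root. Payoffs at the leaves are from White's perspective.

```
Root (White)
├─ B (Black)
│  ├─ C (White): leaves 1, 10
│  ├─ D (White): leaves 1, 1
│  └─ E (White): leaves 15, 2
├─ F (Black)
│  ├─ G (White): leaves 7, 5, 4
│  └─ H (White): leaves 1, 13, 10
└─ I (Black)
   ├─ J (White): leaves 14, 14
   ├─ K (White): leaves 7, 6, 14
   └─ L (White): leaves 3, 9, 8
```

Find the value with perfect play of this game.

C (White): max(1, 10) = 10
D (White): max(1, 1) = 1
E (White): max(15, 2) = 15
B (Black): min(10, 1, 15) = 1
G (White): max(7, 5, 4) = 7
H (White): max(1, 13, 10) = 13
F (Black): min(7, 13) = 7
J (White): max(14, 14) = 14
K (White): max(7, 6, 14) = 14
L (White): max(3, 9, 8) = 9
I (Black): min(14, 14, 9) = 9
Root (White): max(1, 7, 9) = 9

9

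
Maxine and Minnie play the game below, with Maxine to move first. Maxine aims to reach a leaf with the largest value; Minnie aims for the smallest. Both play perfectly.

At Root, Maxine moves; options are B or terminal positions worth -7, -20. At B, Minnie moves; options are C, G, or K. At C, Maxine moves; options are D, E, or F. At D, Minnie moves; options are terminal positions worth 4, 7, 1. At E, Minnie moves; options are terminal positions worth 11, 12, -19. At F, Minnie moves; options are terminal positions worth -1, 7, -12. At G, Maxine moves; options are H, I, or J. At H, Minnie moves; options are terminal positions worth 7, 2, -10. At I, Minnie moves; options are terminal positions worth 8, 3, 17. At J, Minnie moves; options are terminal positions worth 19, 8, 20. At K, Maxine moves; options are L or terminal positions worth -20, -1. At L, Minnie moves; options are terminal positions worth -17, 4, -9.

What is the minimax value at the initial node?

-1

D (Minnie): min(4, 7, 1) = 1
E (Minnie): min(11, 12, -19) = -19
F (Minnie): min(-1, 7, -12) = -12
C (Maxine): max(1, -19, -12) = 1
H (Minnie): min(7, 2, -10) = -10
I (Minnie): min(8, 3, 17) = 3
J (Minnie): min(19, 8, 20) = 8
G (Maxine): max(-10, 3, 8) = 8
L (Minnie): min(-17, 4, -9) = -17
K (Maxine): max(-17, -20, -1) = -1
B (Minnie): min(1, 8, -1) = -1
Root (Maxine): max(-1, -7, -20) = -1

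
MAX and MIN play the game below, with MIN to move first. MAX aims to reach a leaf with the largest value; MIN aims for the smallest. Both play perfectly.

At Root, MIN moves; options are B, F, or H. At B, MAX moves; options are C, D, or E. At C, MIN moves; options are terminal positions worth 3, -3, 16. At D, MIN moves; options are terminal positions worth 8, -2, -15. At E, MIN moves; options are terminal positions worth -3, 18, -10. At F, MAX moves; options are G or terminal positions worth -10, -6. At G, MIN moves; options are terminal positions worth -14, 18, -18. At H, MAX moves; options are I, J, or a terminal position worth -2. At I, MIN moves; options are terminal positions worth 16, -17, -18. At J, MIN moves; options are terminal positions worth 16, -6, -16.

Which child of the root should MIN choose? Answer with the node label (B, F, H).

C (MIN): min(3, -3, 16) = -3
D (MIN): min(8, -2, -15) = -15
E (MIN): min(-3, 18, -10) = -10
B (MAX): max(-3, -15, -10) = -3
G (MIN): min(-14, 18, -18) = -18
F (MAX): max(-18, -10, -6) = -6
I (MIN): min(16, -17, -18) = -18
J (MIN): min(16, -6, -16) = -16
H (MAX): max(-18, -16, -2) = -2
Root (MIN): min(-3, -6, -2) = -6
MIN picks the child with the lowest value: F (value -6).

F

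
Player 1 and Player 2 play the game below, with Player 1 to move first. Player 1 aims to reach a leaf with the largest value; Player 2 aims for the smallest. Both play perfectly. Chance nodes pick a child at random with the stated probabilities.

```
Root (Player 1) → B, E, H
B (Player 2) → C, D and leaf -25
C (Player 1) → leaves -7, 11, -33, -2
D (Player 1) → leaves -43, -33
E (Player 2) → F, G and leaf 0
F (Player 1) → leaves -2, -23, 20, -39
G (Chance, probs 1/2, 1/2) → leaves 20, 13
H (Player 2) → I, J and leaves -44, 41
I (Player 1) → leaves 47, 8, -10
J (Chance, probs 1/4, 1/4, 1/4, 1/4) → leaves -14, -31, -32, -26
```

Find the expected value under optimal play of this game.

C (Player 1): max(-7, 11, -33, -2) = 11
D (Player 1): max(-43, -33) = -33
B (Player 2): min(11, -33, -25) = -33
F (Player 1): max(-2, -23, 20, -39) = 20
G (Chance): 1/2·20 + 1/2·13 = 16.5
E (Player 2): min(20, 16.5, 0) = 0
I (Player 1): max(47, 8, -10) = 47
J (Chance): 1/4·-14 + 1/4·-31 + 1/4·-32 + 1/4·-26 = -25.75
H (Player 2): min(47, -25.75, -44, 41) = -44
Root (Player 1): max(-33, 0, -44) = 0

0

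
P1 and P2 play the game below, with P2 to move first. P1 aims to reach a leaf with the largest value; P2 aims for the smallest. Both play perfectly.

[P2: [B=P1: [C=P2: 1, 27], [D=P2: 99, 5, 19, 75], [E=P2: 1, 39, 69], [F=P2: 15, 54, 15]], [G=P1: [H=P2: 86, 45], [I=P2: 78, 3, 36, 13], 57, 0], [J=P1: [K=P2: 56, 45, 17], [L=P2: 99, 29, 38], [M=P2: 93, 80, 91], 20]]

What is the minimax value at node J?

80

K: min(56, 45, 17) = 17
L: min(99, 29, 38) = 29
M: min(93, 80, 91) = 80
J: max(17, 29, 80, 20) = 80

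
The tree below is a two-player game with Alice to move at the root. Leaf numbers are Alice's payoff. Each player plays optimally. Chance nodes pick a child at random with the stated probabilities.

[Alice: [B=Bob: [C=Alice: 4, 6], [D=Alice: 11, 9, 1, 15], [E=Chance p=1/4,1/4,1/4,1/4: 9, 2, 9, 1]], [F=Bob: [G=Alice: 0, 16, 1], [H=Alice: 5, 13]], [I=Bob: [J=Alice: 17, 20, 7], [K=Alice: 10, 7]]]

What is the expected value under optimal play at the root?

13

C (Alice): max(4, 6) = 6
D (Alice): max(11, 9, 1, 15) = 15
E (Chance): 1/4·9 + 1/4·2 + 1/4·9 + 1/4·1 = 5.25
B (Bob): min(6, 15, 5.25) = 5.25
G (Alice): max(0, 16, 1) = 16
H (Alice): max(5, 13) = 13
F (Bob): min(16, 13) = 13
J (Alice): max(17, 20, 7) = 20
K (Alice): max(10, 7) = 10
I (Bob): min(20, 10) = 10
Root (Alice): max(5.25, 13, 10) = 13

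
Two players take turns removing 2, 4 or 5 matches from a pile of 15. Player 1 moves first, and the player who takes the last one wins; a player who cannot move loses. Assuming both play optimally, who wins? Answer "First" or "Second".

Second

Mark each pile size as W (mover wins) or L (mover loses):
i:   0  1  2  3  4  5  6  7  8  9 10 11 12 13 14 15
     L  L  W  W  W  W  W  L  L  W  W  W  W  W  L  L
Position 15 is L, so the second player wins.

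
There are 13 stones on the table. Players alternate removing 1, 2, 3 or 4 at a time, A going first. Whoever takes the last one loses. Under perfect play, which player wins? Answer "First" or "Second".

First

Mark each pile size as W (mover wins) or L (mover loses):
i:   0  1  2  3  4  5  6  7  8  9 10 11 12 13
     W  L  W  W  W  W  L  W  W  W  W  L  W  W
Position 13 is W, so the first player wins.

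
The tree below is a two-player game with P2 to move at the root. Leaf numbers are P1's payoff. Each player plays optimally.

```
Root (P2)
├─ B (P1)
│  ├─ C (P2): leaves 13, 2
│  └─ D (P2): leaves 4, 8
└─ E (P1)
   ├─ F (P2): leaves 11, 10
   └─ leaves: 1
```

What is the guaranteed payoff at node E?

F: min(11, 10) = 10
E: max(10, 1) = 10

10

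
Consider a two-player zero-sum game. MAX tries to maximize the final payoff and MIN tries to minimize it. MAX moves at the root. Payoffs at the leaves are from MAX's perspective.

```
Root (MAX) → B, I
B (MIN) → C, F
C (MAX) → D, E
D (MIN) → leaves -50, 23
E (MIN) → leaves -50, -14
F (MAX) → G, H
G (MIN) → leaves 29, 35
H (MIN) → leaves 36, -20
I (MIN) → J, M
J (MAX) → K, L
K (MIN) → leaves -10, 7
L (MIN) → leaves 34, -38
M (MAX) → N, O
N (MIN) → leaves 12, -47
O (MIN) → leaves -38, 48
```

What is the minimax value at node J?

K: min(-10, 7) = -10
L: min(34, -38) = -38
J: max(-10, -38) = -10

-10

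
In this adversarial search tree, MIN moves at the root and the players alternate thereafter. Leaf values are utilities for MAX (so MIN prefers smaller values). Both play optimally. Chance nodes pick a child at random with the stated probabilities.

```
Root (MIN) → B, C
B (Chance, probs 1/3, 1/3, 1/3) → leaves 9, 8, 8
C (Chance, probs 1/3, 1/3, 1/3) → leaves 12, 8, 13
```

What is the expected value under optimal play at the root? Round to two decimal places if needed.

B (Chance): 1/3·9 + 1/3·8 + 1/3·8 = 8.33
C (Chance): 1/3·12 + 1/3·8 + 1/3·13 = 11
Root (MIN): min(8.33, 11) = 8.33

8.33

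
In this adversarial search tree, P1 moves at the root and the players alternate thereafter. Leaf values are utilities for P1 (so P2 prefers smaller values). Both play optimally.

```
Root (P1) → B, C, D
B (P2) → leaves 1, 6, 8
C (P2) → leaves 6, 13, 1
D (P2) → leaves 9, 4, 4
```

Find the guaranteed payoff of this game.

B (P2): min(1, 6, 8) = 1
C (P2): min(6, 13, 1) = 1
D (P2): min(9, 4, 4) = 4
Root (P1): max(1, 1, 4) = 4

4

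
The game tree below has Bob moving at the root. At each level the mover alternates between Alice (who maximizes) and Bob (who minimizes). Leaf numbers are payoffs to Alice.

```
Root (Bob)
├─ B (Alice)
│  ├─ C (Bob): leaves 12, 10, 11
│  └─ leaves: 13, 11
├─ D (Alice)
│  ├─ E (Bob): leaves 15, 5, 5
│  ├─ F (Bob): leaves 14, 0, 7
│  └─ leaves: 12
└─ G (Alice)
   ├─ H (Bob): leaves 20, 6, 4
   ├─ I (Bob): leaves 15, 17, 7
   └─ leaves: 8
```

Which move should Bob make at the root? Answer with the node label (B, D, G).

G

C (Bob): min(12, 10, 11) = 10
B (Alice): max(10, 13, 11) = 13
E (Bob): min(15, 5, 5) = 5
F (Bob): min(14, 0, 7) = 0
D (Alice): max(5, 0, 12) = 12
H (Bob): min(20, 6, 4) = 4
I (Bob): min(15, 17, 7) = 7
G (Alice): max(4, 7, 8) = 8
Root (Bob): min(13, 12, 8) = 8
Bob picks the child with the lowest value: G (value 8).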